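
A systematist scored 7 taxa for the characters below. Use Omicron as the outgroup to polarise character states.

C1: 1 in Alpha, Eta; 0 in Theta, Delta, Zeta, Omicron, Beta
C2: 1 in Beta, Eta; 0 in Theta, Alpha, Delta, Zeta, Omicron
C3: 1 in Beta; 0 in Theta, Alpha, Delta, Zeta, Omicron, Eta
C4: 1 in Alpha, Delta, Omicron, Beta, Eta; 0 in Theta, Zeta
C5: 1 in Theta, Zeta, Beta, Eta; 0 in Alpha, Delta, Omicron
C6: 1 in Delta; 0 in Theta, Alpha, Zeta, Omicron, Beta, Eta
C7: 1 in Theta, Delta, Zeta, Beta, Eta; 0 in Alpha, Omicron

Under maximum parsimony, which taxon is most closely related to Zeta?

Theta

Character polarity is set by the outgroup: the derived state is whichever differs from the outgroup's state, so for C4 the derived state is '0', and for the remaining characters it is '1'.
C1 (state '1') occurs in Alpha and Eta but conflicts with the nesting implied by the other characters — most parsimoniously interpreted as homoplasy.
C2: derived state '1' in Beta and Eta only — synapomorphy for {Beta, Eta}.
C3: derived state '1' in Beta only — an autapomorphy, so it tells us nothing about relationships among taxa.
C4 (derived state '0') is shared by Theta and Zeta — a synapomorphy uniting that clade.
C5 (derived state '1') is shared by Beta, Eta, Theta, and Zeta — a synapomorphy uniting that clade.
C6: derived state '1' in Delta only — an autapomorphy, so it tells us nothing about relationships among taxa.
Only Beta, Delta, Eta, Theta, and Zeta show the derived state '1' for C7, supporting them as a clade.
Most parsimonious ingroup topology: ((((Theta,Zeta),(Eta,Beta)),Delta),Alpha).
Zeta and Theta form a cherry on this tree, so they are sister taxa.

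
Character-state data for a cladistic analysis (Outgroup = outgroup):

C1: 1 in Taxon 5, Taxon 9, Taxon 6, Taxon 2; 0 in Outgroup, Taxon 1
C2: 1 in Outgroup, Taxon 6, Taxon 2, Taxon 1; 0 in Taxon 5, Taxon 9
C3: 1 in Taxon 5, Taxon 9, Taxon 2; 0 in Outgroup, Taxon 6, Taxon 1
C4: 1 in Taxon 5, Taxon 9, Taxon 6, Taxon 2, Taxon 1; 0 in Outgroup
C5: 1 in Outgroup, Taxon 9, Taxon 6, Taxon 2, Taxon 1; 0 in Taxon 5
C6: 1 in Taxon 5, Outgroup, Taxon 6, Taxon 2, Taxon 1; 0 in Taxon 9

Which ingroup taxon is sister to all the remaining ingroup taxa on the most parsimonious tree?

Character polarity is set by the outgroup: the derived state is whichever differs from the outgroup's state, so for C2, C5, C6 the derived state is '0', and for the remaining characters it is '1'.
C1: derived state '1' in Taxon 2, Taxon 5, Taxon 6, and Taxon 9 only — synapomorphy for {Taxon 2, Taxon 5, Taxon 6, Taxon 9}.
C2: derived state '0' in Taxon 5 and Taxon 9 only — synapomorphy for {Taxon 5, Taxon 9}.
C3 (derived state '1') is shared by Taxon 2, Taxon 5, and Taxon 9 — a synapomorphy uniting that clade.
All ingroup taxa share the derived state '1' for C4; it defines the ingroup but does not resolve relationships within it.
C5 (derived state '0') is unique to Taxon 5 (autapomorphy; uninformative for grouping).
C6: derived state '0' in Taxon 9 only — an autapomorphy, so it tells us nothing about relationships among taxa.
Most parsimonious ingroup topology: ((((Taxon 5,Taxon 9),Taxon 2),Taxon 6),Taxon 1).
Taxon 1 is sister to the clade containing all other ingroup taxa, so it is the earliest-diverging (most basal) ingroup lineage.

Taxon 1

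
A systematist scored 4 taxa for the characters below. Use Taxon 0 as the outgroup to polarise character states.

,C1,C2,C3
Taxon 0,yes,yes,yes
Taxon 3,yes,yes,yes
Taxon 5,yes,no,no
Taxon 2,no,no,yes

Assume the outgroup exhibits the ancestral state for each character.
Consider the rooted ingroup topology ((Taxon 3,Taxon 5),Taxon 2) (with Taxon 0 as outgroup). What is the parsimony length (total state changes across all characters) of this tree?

4

Map each character onto ((Taxon 3,Taxon 5),Taxon 2) (rooted by Taxon 0) and count the minimum state changes it requires (Fitch parsimony):
C1: 1; C2: 2; C3: 1.
Total tree length = 4.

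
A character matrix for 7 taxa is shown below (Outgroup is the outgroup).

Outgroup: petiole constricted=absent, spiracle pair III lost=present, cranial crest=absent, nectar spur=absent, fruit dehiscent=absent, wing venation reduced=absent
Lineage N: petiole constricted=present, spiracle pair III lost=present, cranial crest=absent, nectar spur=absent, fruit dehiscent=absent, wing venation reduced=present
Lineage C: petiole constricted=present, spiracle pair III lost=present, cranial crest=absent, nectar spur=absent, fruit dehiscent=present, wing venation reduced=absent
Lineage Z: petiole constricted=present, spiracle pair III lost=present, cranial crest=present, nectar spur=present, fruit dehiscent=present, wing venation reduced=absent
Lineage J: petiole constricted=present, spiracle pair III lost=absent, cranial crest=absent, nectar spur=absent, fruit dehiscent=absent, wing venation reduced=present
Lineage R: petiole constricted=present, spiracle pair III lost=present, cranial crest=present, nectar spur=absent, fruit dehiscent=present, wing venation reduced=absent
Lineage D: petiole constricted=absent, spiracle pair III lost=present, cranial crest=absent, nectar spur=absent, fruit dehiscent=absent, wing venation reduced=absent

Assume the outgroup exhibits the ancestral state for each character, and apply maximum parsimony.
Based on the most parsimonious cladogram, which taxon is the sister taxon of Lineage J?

Character polarity is set by the outgroup: the derived state is whichever differs from the outgroup's state, so for spiracle pair III lost the derived state is 'absent', and for the remaining characters it is 'present'.
petiole constricted (derived state 'present') is shared by Lineage C, Lineage J, Lineage N, Lineage R, and Lineage Z — a synapomorphy uniting that clade.
spiracle pair III lost: derived state 'absent' in Lineage J only — an autapomorphy, so it tells us nothing about relationships among taxa.
Only Lineage R and Lineage Z show the derived state 'present' for cranial crest, supporting them as a clade.
nectar spur: derived state 'present' in Lineage Z only — an autapomorphy, so it tells us nothing about relationships among taxa.
Only Lineage C, Lineage R, and Lineage Z show the derived state 'present' for fruit dehiscent, supporting them as a clade.
wing venation reduced: derived state 'present' in Lineage J and Lineage N only — synapomorphy for {Lineage J, Lineage N}.
Most parsimonious ingroup topology: (((Lineage N,Lineage J),(Lineage C,(Lineage Z,Lineage R))),Lineage D).
Lineage J and Lineage N form a cherry on this tree, so they are sister taxa.

Lineage N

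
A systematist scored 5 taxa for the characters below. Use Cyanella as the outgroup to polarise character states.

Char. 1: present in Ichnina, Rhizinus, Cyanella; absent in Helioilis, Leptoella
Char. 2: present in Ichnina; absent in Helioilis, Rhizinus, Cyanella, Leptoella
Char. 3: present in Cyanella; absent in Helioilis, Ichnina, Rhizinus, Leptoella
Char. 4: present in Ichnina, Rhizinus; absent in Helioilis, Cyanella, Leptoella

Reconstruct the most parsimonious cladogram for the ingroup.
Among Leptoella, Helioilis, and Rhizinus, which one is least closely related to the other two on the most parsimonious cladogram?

Rhizinus

Character polarity is set by the outgroup: the derived state is whichever differs from the outgroup's state, so for Char. 1, Char. 3 the derived state is 'absent', and for the remaining characters it is 'present'.
Char. 1: derived state 'absent' in Helioilis and Leptoella only — synapomorphy for {Helioilis, Leptoella}.
Char. 2 (derived state 'present') is unique to Ichnina (autapomorphy; uninformative for grouping).
Char. 3 (derived state 'absent') is shared by all ingroup taxa — unites the whole ingroup.
Only Ichnina and Rhizinus show the derived state 'present' for Char. 4, supporting them as a clade.
Most parsimonious ingroup topology: ((Helioilis,Leptoella),(Rhizinus,Ichnina)).
Helioilis and Leptoella share a more recent common ancestor with each other than either does with Rhizinus, so Rhizinus is the least closely related of the three.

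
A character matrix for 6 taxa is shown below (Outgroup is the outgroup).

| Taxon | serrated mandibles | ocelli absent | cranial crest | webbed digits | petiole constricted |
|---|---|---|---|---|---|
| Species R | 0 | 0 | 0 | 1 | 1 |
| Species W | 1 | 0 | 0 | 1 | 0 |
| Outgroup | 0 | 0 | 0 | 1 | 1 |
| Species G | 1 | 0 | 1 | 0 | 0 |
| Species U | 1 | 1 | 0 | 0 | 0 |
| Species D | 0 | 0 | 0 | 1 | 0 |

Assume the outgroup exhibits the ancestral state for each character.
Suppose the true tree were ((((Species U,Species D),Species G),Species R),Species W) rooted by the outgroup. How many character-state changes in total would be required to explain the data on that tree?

Map each character onto ((((Species U,Species D),Species G),Species R),Species W) (rooted by Outgroup) and count the minimum state changes it requires (Fitch parsimony):
serrated mandibles: 3; ocelli absent: 1; cranial crest: 1; webbed digits: 2; petiole constricted: 2.
Total tree length = 9.

9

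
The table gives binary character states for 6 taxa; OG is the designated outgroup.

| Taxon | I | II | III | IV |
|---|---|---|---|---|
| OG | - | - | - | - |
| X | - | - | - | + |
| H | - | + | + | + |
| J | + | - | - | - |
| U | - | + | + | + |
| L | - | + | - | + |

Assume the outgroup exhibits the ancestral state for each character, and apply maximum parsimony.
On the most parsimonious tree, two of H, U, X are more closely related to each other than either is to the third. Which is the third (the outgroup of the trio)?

X

The outgroup has state '-' for every character, so '+' is the derived state throughout.
I (derived state '+') is unique to J (autapomorphy; uninformative for grouping).
II (derived state '+') is shared by H, L, and U — a synapomorphy uniting that clade.
Only H and U show the derived state '+' for III, supporting them as a clade.
IV: derived state '+' in H, L, U, and X only — synapomorphy for {H, L, U, X}.
Most parsimonious ingroup topology: ((X,((H,U),L)),J).
H and U share a more recent common ancestor with each other than either does with X, so X is the least closely related of the three.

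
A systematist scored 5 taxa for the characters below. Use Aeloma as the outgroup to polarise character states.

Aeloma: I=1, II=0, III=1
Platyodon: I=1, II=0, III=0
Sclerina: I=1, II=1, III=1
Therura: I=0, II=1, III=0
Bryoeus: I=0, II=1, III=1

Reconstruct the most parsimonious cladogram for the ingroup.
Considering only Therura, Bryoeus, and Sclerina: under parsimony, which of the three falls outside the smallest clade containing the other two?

Character polarity is set by the outgroup: the derived state is whichever differs from the outgroup's state, so for I, III the derived state is '0', and for the remaining characters it is '1'.
I (derived state '0') is shared by Bryoeus and Therura — a synapomorphy uniting that clade.
II (derived state '1') is shared by Bryoeus, Sclerina, and Therura — a synapomorphy uniting that clade.
III groups Platyodon and Therura, which is incompatible with the clades supported by the remaining characters; treating it as convergent (homoplasy) costs fewer steps than any alternative tree.
Most parsimonious ingroup topology: (Platyodon,(Sclerina,(Therura,Bryoeus))).
Bryoeus and Therura share a more recent common ancestor with each other than either does with Sclerina, so Sclerina is the least closely related of the three.

Sclerina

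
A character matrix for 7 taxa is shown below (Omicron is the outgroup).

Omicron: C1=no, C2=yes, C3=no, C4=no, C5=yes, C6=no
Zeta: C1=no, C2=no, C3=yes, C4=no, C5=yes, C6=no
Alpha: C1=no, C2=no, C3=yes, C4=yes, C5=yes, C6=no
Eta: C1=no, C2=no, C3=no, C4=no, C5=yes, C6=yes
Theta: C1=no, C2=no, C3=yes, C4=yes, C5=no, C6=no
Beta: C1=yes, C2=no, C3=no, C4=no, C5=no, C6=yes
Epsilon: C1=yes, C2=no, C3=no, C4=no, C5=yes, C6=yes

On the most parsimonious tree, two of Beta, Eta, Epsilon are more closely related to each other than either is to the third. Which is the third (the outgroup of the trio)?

Eta

Character polarity is set by the outgroup: the derived state is whichever differs from the outgroup's state, so for C2, C5 the derived state is 'no', and for the remaining characters it is 'yes'.
C1 (derived state 'yes') is shared by Beta and Epsilon — a synapomorphy uniting that clade.
C2 (derived state 'no') is shared by all ingroup taxa — unites the whole ingroup.
C3 (derived state 'yes') is shared by Alpha, Theta, and Zeta — a synapomorphy uniting that clade.
C4: derived state 'yes' in Alpha and Theta only — synapomorphy for {Alpha, Theta}.
C5 groups Beta and Theta, which is incompatible with the clades supported by the remaining characters; treating it as convergent (homoplasy) costs fewer steps than any alternative tree.
Only Beta, Epsilon, and Eta show the derived state 'yes' for C6, supporting them as a clade.
Most parsimonious ingroup topology: ((Zeta,(Alpha,Theta)),(Eta,(Beta,Epsilon))).
Epsilon and Beta share a more recent common ancestor with each other than either does with Eta, so Eta is the least closely related of the three.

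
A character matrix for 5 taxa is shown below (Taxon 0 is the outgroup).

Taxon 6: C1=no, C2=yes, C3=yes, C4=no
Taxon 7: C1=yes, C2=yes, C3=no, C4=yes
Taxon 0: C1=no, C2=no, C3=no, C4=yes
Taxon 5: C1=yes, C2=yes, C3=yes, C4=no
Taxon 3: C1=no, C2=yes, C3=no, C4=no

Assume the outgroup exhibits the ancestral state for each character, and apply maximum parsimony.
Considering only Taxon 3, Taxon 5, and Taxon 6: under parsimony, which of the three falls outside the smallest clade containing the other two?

Taxon 3

Character polarity is set by the outgroup: the derived state is whichever differs from the outgroup's state, so for C4 the derived state is 'no', and for the remaining characters it is 'yes'.
C1 (state 'yes') occurs in Taxon 5 and Taxon 7 but conflicts with the nesting implied by the other characters — most parsimoniously interpreted as homoplasy.
All ingroup taxa share the derived state 'yes' for C2; it defines the ingroup but does not resolve relationships within it.
C3: derived state 'yes' in Taxon 5 and Taxon 6 only — synapomorphy for {Taxon 5, Taxon 6}.
C4 (derived state 'no') is shared by Taxon 3, Taxon 5, and Taxon 6 — a synapomorphy uniting that clade.
Most parsimonious ingroup topology: ((Taxon 3,(Taxon 5,Taxon 6)),Taxon 7).
Taxon 6 and Taxon 5 share a more recent common ancestor with each other than either does with Taxon 3, so Taxon 3 is the least closely related of the three.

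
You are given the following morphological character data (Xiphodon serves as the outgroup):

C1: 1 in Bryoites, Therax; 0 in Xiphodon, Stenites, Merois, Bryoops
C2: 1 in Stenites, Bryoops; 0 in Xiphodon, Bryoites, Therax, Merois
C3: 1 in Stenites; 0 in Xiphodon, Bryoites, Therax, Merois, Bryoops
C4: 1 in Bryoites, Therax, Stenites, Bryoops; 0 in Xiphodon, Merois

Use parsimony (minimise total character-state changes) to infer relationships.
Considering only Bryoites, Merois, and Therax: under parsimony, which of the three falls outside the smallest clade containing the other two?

The outgroup has state '0' for every character, so '1' is the derived state throughout.
C1 (derived state '1') is shared by Bryoites and Therax — a synapomorphy uniting that clade.
Only Bryoops and Stenites show the derived state '1' for C2, supporting them as a clade.
C3: derived state '1' in Stenites only — an autapomorphy, so it tells us nothing about relationships among taxa.
Only Bryoites, Bryoops, Stenites, and Therax show the derived state '1' for C4, supporting them as a clade.
Most parsimonious ingroup topology: (((Bryoites,Therax),(Stenites,Bryoops)),Merois).
Therax and Bryoites share a more recent common ancestor with each other than either does with Merois, so Merois is the least closely related of the three.

Merois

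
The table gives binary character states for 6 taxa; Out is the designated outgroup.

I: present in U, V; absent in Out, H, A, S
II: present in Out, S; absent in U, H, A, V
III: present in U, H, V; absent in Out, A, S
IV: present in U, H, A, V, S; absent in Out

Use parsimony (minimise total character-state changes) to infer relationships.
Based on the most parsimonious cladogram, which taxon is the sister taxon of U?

V

Character polarity is set by the outgroup: the derived state is whichever differs from the outgroup's state, so for II the derived state is 'absent', and for the remaining characters it is 'present'.
I (derived state 'present') is shared by U and V — a synapomorphy uniting that clade.
II (derived state 'absent') is shared by A, H, U, and V — a synapomorphy uniting that clade.
III (derived state 'present') is shared by H, U, and V — a synapomorphy uniting that clade.
All ingroup taxa share the derived state 'present' for IV; it defines the ingroup but does not resolve relationships within it.
Most parsimonious ingroup topology: (S,((H,(U,V)),A)).
U and V form a cherry on this tree, so they are sister taxa.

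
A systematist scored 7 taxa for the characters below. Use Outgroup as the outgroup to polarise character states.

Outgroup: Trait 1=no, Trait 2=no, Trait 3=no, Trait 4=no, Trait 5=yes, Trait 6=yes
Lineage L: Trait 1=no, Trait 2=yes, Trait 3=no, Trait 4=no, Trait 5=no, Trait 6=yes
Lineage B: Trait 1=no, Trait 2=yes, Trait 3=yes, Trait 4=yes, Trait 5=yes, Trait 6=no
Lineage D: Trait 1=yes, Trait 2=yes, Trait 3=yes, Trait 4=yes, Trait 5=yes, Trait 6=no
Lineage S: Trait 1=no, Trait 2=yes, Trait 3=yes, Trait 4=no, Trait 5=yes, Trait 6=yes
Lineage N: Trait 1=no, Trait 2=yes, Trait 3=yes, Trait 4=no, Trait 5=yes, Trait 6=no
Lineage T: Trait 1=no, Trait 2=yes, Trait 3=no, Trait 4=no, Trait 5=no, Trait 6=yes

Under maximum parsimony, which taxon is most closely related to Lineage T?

Lineage L

Character polarity is set by the outgroup: the derived state is whichever differs from the outgroup's state, so for Trait 5, Trait 6 the derived state is 'no', and for the remaining characters it is 'yes'.
Trait 1 (derived state 'yes') is unique to Lineage D (autapomorphy; uninformative for grouping).
All ingroup taxa share the derived state 'yes' for Trait 2; it defines the ingroup but does not resolve relationships within it.
Trait 3: derived state 'yes' in Lineage B, Lineage D, Lineage N, and Lineage S only — synapomorphy for {Lineage B, Lineage D, Lineage N, Lineage S}.
Trait 4: derived state 'yes' in Lineage B and Lineage D only — synapomorphy for {Lineage B, Lineage D}.
Trait 5: derived state 'no' in Lineage L and Lineage T only — synapomorphy for {Lineage L, Lineage T}.
Trait 6: derived state 'no' in Lineage B, Lineage D, and Lineage N only — synapomorphy for {Lineage B, Lineage D, Lineage N}.
Most parsimonious ingroup topology: ((Lineage L,Lineage T),(((Lineage B,Lineage D),Lineage N),Lineage S)).
Lineage T and Lineage L form a cherry on this tree, so they are sister taxa.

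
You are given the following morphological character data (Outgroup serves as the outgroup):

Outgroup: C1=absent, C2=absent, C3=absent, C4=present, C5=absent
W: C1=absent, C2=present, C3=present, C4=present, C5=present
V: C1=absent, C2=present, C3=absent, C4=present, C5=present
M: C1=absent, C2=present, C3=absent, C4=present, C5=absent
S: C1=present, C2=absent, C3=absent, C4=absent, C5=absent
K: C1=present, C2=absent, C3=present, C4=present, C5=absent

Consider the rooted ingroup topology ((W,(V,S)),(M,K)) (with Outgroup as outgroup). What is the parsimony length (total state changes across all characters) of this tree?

10

Map each character onto ((W,(V,S)),(M,K)) (rooted by Outgroup) and count the minimum state changes it requires (Fitch parsimony):
C1: 2; C2: 3; C3: 2; C4: 1; C5: 2.
Total tree length = 10.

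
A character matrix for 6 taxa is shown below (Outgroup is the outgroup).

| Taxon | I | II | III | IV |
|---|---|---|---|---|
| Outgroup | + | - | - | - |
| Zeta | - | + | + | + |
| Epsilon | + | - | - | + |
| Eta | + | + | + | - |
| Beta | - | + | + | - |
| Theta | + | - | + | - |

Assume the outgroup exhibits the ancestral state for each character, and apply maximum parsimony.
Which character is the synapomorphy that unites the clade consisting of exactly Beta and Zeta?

Character polarity is set by the outgroup: the derived state is whichever differs from the outgroup's state, so for I the derived state is '-', and for the remaining characters it is '+'.
I: derived state '-' in Beta and Zeta only — synapomorphy for {Beta, Zeta}.
II: derived state '+' in Beta, Eta, and Zeta only — synapomorphy for {Beta, Eta, Zeta}.
III: derived state '+' in Beta, Eta, Theta, and Zeta only — synapomorphy for {Beta, Eta, Theta, Zeta}.
IV (state '+') occurs in Epsilon and Zeta but conflicts with the nesting implied by the other characters — most parsimoniously interpreted as homoplasy.
Most parsimonious ingroup topology: ((((Zeta,Beta),Eta),Theta),Epsilon).
The clade {Beta, Zeta} is supported by I: its derived state '-' occurs in exactly those taxa and in no other taxon (including the outgroup).

I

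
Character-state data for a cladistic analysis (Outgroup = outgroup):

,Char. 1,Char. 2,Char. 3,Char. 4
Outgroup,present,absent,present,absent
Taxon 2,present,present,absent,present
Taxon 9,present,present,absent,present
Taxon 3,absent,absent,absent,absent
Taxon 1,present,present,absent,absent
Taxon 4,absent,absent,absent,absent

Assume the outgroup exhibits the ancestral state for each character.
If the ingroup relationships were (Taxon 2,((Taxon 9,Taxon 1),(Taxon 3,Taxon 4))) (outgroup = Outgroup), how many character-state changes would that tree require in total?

Map each character onto (Taxon 2,((Taxon 9,Taxon 1),(Taxon 3,Taxon 4))) (rooted by Outgroup) and count the minimum state changes it requires (Fitch parsimony):
Char. 1: 1; Char. 2: 2; Char. 3: 1; Char. 4: 2.
Total tree length = 6.

6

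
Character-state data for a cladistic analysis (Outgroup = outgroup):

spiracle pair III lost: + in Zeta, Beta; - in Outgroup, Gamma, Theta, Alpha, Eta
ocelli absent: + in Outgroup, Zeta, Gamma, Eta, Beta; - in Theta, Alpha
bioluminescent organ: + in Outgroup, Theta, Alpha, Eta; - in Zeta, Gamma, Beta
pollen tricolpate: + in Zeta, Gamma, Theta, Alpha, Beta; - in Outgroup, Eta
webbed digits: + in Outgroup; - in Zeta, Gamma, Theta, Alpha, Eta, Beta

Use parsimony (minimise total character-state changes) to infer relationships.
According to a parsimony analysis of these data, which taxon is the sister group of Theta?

Character polarity is set by the outgroup: the derived state is whichever differs from the outgroup's state, so for ocelli absent, bioluminescent organ, webbed digits the derived state is '-', and for the remaining characters it is '+'.
Only Beta and Zeta show the derived state '+' for spiracle pair III lost, supporting them as a clade.
ocelli absent (derived state '-') is shared by Alpha and Theta — a synapomorphy uniting that clade.
bioluminescent organ (derived state '-') is shared by Beta, Gamma, and Zeta — a synapomorphy uniting that clade.
Only Alpha, Beta, Gamma, Theta, and Zeta show the derived state '+' for pollen tricolpate, supporting them as a clade.
All ingroup taxa share the derived state '-' for webbed digits; it defines the ingroup but does not resolve relationships within it.
Most parsimonious ingroup topology: ((((Zeta,Beta),Gamma),(Theta,Alpha)),Eta).
Theta and Alpha form a cherry on this tree, so they are sister taxa.

Alpha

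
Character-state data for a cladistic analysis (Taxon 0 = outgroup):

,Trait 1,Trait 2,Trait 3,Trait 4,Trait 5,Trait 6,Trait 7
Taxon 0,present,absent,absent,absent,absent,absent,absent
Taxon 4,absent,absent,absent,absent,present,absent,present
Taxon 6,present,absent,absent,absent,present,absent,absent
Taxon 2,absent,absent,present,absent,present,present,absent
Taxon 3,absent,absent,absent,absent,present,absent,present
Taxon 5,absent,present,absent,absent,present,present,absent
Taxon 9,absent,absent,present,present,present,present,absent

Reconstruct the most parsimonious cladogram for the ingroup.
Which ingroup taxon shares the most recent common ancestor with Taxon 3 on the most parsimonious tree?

Character polarity is set by the outgroup: the derived state is whichever differs from the outgroup's state, so for Trait 1 the derived state is 'absent', and for the remaining characters it is 'present'.
Only Taxon 2, Taxon 3, Taxon 4, Taxon 5, and Taxon 9 show the derived state 'absent' for Trait 1, supporting them as a clade.
Trait 2 (derived state 'present') is unique to Taxon 5 (autapomorphy; uninformative for grouping).
Trait 3: derived state 'present' in Taxon 2 and Taxon 9 only — synapomorphy for {Taxon 2, Taxon 9}.
Trait 4: derived state 'present' in Taxon 9 only — an autapomorphy, so it tells us nothing about relationships among taxa.
All ingroup taxa share the derived state 'present' for Trait 5; it defines the ingroup but does not resolve relationships within it.
Trait 6: derived state 'present' in Taxon 2, Taxon 5, and Taxon 9 only — synapomorphy for {Taxon 2, Taxon 5, Taxon 9}.
Trait 7: derived state 'present' in Taxon 3 and Taxon 4 only — synapomorphy for {Taxon 3, Taxon 4}.
Most parsimonious ingroup topology: (((Taxon 4,Taxon 3),((Taxon 2,Taxon 9),Taxon 5)),Taxon 6).
Taxon 3 and Taxon 4 form a cherry on this tree, so they are sister taxa.

Taxon 4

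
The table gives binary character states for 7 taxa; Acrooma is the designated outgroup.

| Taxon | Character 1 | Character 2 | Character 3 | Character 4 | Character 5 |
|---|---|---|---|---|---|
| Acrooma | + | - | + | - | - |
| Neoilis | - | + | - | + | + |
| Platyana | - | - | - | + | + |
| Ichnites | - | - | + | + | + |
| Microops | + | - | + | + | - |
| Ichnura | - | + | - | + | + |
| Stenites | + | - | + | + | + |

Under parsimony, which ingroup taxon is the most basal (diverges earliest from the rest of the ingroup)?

Character polarity is set by the outgroup: the derived state is whichever differs from the outgroup's state, so for Character 1, Character 3 the derived state is '-', and for the remaining characters it is '+'.
Only Ichnites, Ichnura, Neoilis, and Platyana show the derived state '-' for Character 1, supporting them as a clade.
Character 2: derived state '+' in Ichnura and Neoilis only — synapomorphy for {Ichnura, Neoilis}.
Character 3 (derived state '-') is shared by Ichnura, Neoilis, and Platyana — a synapomorphy uniting that clade.
Character 4 (derived state '+') is shared by all ingroup taxa — unites the whole ingroup.
Character 5 (derived state '+') is shared by Ichnites, Ichnura, Neoilis, Platyana, and Stenites — a synapomorphy uniting that clade.
Most parsimonious ingroup topology: (((((Neoilis,Ichnura),Platyana),Ichnites),Stenites),Microops).
Microops is sister to the clade containing all other ingroup taxa, so it is the earliest-diverging (most basal) ingroup lineage.

Microops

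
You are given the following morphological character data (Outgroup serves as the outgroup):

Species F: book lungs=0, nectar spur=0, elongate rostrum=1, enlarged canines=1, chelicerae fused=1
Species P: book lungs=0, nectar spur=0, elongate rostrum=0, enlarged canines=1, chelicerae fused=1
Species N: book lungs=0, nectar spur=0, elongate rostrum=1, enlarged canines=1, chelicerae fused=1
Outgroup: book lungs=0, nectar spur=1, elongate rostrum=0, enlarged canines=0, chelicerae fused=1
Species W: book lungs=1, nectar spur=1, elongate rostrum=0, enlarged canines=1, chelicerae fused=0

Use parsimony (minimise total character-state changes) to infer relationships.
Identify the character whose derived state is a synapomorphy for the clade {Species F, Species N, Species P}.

Character polarity is set by the outgroup: the derived state is whichever differs from the outgroup's state, so for nectar spur, chelicerae fused the derived state is '0', and for the remaining characters it is '1'.
book lungs: derived state '1' in Species W only — an autapomorphy, so it tells us nothing about relationships among taxa.
nectar spur (derived state '0') is shared by Species F, Species N, and Species P — a synapomorphy uniting that clade.
elongate rostrum (derived state '1') is shared by Species F and Species N — a synapomorphy uniting that clade.
enlarged canines (derived state '1') is shared by all ingroup taxa — unites the whole ingroup.
chelicerae fused: derived state '0' in Species W only — an autapomorphy, so it tells us nothing about relationships among taxa.
Most parsimonious ingroup topology: ((Species P,(Species N,Species F)),Species W).
The clade {Species F, Species N, Species P} is supported by nectar spur: its derived state '0' occurs in exactly those taxa and in no other taxon (including the outgroup).

nectar spur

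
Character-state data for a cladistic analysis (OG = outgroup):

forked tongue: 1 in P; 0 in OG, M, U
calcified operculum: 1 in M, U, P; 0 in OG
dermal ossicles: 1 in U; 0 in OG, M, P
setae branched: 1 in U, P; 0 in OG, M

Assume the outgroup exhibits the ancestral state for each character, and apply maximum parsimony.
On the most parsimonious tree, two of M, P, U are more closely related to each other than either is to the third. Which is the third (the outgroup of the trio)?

M

The outgroup has state '0' for every character, so '1' is the derived state throughout.
forked tongue: derived state '1' in P only — an autapomorphy, so it tells us nothing about relationships among taxa.
All ingroup taxa share the derived state '1' for calcified operculum; it defines the ingroup but does not resolve relationships within it.
dermal ossicles: derived state '1' in U only — an autapomorphy, so it tells us nothing about relationships among taxa.
Only P and U show the derived state '1' for setae branched, supporting them as a clade.
Most parsimonious ingroup topology: (M,(U,P)).
P and U share a more recent common ancestor with each other than either does with M, so M is the least closely related of the three.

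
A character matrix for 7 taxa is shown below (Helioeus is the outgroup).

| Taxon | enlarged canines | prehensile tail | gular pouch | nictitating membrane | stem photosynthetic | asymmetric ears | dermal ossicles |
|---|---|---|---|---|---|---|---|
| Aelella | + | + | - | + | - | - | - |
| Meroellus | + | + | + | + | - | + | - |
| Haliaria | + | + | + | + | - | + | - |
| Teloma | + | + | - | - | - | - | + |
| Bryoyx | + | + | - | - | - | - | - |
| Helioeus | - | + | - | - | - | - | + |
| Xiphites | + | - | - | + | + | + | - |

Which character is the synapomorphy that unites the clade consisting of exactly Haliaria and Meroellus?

Character polarity is set by the outgroup: the derived state is whichever differs from the outgroup's state, so for prehensile tail, dermal ossicles the derived state is '-', and for the remaining characters it is '+'.
enlarged canines (derived state '+') is shared by all ingroup taxa — unites the whole ingroup.
prehensile tail: derived state '-' in Xiphites only — an autapomorphy, so it tells us nothing about relationships among taxa.
gular pouch (derived state '+') is shared by Haliaria and Meroellus — a synapomorphy uniting that clade.
nictitating membrane (derived state '+') is shared by Aelella, Haliaria, Meroellus, and Xiphites — a synapomorphy uniting that clade.
stem photosynthetic: derived state '+' in Xiphites only — an autapomorphy, so it tells us nothing about relationships among taxa.
Only Haliaria, Meroellus, and Xiphites show the derived state '+' for asymmetric ears, supporting them as a clade.
Only Aelella, Bryoyx, Haliaria, Meroellus, and Xiphites show the derived state '-' for dermal ossicles, supporting them as a clade.
Most parsimonious ingroup topology: (((Aelella,((Meroellus,Haliaria),Xiphites)),Bryoyx),Teloma).
The clade {Haliaria, Meroellus} is supported by gular pouch: its derived state '+' occurs in exactly those taxa and in no other taxon (including the outgroup).

gular pouch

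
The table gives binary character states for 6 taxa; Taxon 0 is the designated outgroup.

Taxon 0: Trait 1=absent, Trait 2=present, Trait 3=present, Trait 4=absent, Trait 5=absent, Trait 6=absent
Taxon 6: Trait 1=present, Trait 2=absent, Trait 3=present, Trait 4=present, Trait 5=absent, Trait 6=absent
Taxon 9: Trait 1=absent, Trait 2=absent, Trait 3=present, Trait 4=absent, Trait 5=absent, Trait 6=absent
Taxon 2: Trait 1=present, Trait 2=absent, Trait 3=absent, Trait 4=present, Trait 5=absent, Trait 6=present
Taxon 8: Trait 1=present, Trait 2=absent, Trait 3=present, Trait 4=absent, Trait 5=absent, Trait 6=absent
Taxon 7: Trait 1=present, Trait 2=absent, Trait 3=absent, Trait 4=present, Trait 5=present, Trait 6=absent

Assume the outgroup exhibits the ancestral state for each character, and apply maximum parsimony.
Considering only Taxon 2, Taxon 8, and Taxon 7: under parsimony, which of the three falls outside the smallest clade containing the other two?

Taxon 8

Character polarity is set by the outgroup: the derived state is whichever differs from the outgroup's state, so for Trait 2, Trait 3 the derived state is 'absent', and for the remaining characters it is 'present'.
Only Taxon 2, Taxon 6, Taxon 7, and Taxon 8 show the derived state 'present' for Trait 1, supporting them as a clade.
Trait 2 (derived state 'absent') is shared by all ingroup taxa — unites the whole ingroup.
Trait 3 (derived state 'absent') is shared by Taxon 2 and Taxon 7 — a synapomorphy uniting that clade.
Trait 4 (derived state 'present') is shared by Taxon 2, Taxon 6, and Taxon 7 — a synapomorphy uniting that clade.
Trait 5 (derived state 'present') is unique to Taxon 7 (autapomorphy; uninformative for grouping).
Trait 6 (derived state 'present') is unique to Taxon 2 (autapomorphy; uninformative for grouping).
Most parsimonious ingroup topology: (((Taxon 6,(Taxon 2,Taxon 7)),Taxon 8),Taxon 9).
Taxon 7 and Taxon 2 share a more recent common ancestor with each other than either does with Taxon 8, so Taxon 8 is the least closely related of the three.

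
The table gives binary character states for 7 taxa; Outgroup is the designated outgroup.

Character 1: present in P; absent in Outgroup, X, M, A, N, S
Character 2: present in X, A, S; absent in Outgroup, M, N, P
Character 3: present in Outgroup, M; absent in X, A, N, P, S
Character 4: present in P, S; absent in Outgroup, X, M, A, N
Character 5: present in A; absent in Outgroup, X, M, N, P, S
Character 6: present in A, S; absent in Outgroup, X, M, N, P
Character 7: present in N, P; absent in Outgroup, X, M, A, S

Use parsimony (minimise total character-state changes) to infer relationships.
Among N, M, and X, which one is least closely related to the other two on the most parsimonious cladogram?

M

Character polarity is set by the outgroup: the derived state is whichever differs from the outgroup's state, so for Character 3 the derived state is 'absent', and for the remaining characters it is 'present'.
Character 1 (derived state 'present') is unique to P (autapomorphy; uninformative for grouping).
Character 2: derived state 'present' in A, S, and X only — synapomorphy for {A, S, X}.
Only A, N, P, S, and X show the derived state 'absent' for Character 3, supporting them as a clade.
Character 4 groups P and S, which is incompatible with the clades supported by the remaining characters; treating it as convergent (homoplasy) costs fewer steps than any alternative tree.
Character 5 (derived state 'present') is unique to A (autapomorphy; uninformative for grouping).
Character 6: derived state 'present' in A and S only — synapomorphy for {A, S}.
Only N and P show the derived state 'present' for Character 7, supporting them as a clade.
Most parsimonious ingroup topology: (((X,(A,S)),(N,P)),M).
X and N share a more recent common ancestor with each other than either does with M, so M is the least closely related of the three.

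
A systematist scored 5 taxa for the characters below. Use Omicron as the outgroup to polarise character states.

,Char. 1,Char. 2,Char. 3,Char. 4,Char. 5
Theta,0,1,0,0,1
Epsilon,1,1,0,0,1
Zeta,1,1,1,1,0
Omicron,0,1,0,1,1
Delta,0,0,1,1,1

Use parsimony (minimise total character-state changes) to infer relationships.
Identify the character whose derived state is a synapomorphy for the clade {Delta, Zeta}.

Character polarity is set by the outgroup: the derived state is whichever differs from the outgroup's state, so for Char. 2, Char. 4, Char. 5 the derived state is '0', and for the remaining characters it is '1'.
Char. 1 groups Epsilon and Zeta, which is incompatible with the clades supported by the remaining characters; treating it as convergent (homoplasy) costs fewer steps than any alternative tree.
Char. 2 (derived state '0') is unique to Delta (autapomorphy; uninformative for grouping).
Char. 3: derived state '1' in Delta and Zeta only — synapomorphy for {Delta, Zeta}.
Only Epsilon and Theta show the derived state '0' for Char. 4, supporting them as a clade.
Char. 5: derived state '0' in Zeta only — an autapomorphy, so it tells us nothing about relationships among taxa.
Most parsimonious ingroup topology: ((Theta,Epsilon),(Zeta,Delta)).
The clade {Delta, Zeta} is supported by Char. 3: its derived state '1' occurs in exactly those taxa and in no other taxon (including the outgroup).

Char. 3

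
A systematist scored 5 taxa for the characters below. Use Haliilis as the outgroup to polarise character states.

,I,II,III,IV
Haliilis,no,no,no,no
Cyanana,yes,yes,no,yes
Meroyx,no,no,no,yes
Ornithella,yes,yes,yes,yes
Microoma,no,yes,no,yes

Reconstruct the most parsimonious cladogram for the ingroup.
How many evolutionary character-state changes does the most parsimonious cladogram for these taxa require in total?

4

The outgroup has state 'no' for every character, so 'yes' is the derived state throughout.
I (derived state 'yes') is shared by Cyanana and Ornithella — a synapomorphy uniting that clade.
Only Cyanana, Microoma, and Ornithella show the derived state 'yes' for II, supporting them as a clade.
III (derived state 'yes') is unique to Ornithella (autapomorphy; uninformative for grouping).
IV (derived state 'yes') is shared by all ingroup taxa — unites the whole ingroup.
Most parsimonious ingroup topology: (((Cyanana,Ornithella),Microoma),Meroyx).
Changes per character on this tree: I: 1; II: 1; III: 1; IV: 1.
Total = 4.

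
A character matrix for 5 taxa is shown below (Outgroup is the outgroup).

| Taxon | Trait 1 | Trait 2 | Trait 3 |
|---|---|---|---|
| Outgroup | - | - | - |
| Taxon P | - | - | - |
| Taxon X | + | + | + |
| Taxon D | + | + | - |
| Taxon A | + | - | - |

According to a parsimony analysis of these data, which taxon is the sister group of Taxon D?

Taxon X

The outgroup has state '-' for every character, so '+' is the derived state throughout.
Trait 1: derived state '+' in Taxon A, Taxon D, and Taxon X only — synapomorphy for {Taxon A, Taxon D, Taxon X}.
Trait 2: derived state '+' in Taxon D and Taxon X only — synapomorphy for {Taxon D, Taxon X}.
Trait 3 (derived state '+') is unique to Taxon X (autapomorphy; uninformative for grouping).
Most parsimonious ingroup topology: (Taxon P,((Taxon X,Taxon D),Taxon A)).
Taxon D and Taxon X form a cherry on this tree, so they are sister taxa.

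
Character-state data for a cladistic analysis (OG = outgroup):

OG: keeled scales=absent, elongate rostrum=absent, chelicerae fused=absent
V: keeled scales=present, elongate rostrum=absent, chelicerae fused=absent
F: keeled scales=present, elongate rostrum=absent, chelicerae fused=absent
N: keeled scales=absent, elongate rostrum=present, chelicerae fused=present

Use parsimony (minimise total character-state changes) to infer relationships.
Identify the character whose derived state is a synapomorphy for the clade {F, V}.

The outgroup has state 'absent' for every character, so 'present' is the derived state throughout.
keeled scales (derived state 'present') is shared by F and V — a synapomorphy uniting that clade.
elongate rostrum (derived state 'present') is unique to N (autapomorphy; uninformative for grouping).
chelicerae fused: derived state 'present' in N only — an autapomorphy, so it tells us nothing about relationships among taxa.
Most parsimonious ingroup topology: ((V,F),N).
The clade {F, V} is supported by keeled scales: its derived state 'present' occurs in exactly those taxa and in no other taxon (including the outgroup).

keeled scales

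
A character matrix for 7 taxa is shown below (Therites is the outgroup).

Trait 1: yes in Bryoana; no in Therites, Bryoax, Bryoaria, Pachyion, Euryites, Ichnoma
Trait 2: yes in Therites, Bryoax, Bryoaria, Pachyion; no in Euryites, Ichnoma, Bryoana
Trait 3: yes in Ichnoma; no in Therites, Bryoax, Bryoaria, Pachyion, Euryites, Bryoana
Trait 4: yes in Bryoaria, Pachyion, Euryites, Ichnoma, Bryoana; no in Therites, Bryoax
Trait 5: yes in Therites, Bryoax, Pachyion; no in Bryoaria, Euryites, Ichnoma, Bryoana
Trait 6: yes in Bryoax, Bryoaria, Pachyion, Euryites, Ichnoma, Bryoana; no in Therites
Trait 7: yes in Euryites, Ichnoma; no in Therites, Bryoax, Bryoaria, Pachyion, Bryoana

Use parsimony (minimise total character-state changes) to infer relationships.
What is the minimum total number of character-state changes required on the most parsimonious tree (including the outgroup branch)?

Character polarity is set by the outgroup: the derived state is whichever differs from the outgroup's state, so for Trait 2, Trait 5 the derived state is 'no', and for the remaining characters it is 'yes'.
Trait 1 (derived state 'yes') is unique to Bryoana (autapomorphy; uninformative for grouping).
Trait 2: derived state 'no' in Bryoana, Euryites, and Ichnoma only — synapomorphy for {Bryoana, Euryites, Ichnoma}.
Trait 3: derived state 'yes' in Ichnoma only — an autapomorphy, so it tells us nothing about relationships among taxa.
Trait 4 (derived state 'yes') is shared by Bryoana, Bryoaria, Euryites, Ichnoma, and Pachyion — a synapomorphy uniting that clade.
Only Bryoana, Bryoaria, Euryites, and Ichnoma show the derived state 'no' for Trait 5, supporting them as a clade.
Trait 6 (derived state 'yes') is shared by all ingroup taxa — unites the whole ingroup.
Trait 7: derived state 'yes' in Euryites and Ichnoma only — synapomorphy for {Euryites, Ichnoma}.
Most parsimonious ingroup topology: (Bryoax,((Bryoaria,((Euryites,Ichnoma),Bryoana)),Pachyion)).
Changes per character on this tree: Trait 1: 1; Trait 2: 1; Trait 3: 1; Trait 4: 1; Trait 5: 1; Trait 6: 1; Trait 7: 1.
Total = 7.

7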